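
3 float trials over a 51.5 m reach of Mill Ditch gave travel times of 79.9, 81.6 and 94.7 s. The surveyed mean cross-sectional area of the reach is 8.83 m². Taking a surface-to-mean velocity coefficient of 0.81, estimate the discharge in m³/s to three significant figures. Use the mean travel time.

4.31 m³/s

t̄ = (79.9 + 81.6 + 94.7) / 3 = 85.4 s
v_surface = L / t̄ = 51.5 / 85.4 = 0.6030 m/s
v_mean = 0.81 × 0.6030 = 0.4885 m/s
Q = A × v_mean = 8.83 × 0.4885 = 4.313 m³/s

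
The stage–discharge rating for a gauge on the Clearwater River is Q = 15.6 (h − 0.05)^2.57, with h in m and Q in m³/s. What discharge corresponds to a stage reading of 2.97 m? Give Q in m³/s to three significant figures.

Q = 15.6 × (2.97 − 0.05)^2.57 = 15.6 × 2.92^2.57 = 245.0 m³/s

245 m³/s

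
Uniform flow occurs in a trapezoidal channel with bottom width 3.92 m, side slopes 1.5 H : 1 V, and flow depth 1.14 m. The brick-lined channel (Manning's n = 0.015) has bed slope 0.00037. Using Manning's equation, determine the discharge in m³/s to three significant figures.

A = (b + z·y)·y = (3.92 + 1.5×1.14)×1.14 = 6.418 m²
P = b + 2y√(1+z²) = 3.92 + 2×1.14×√(1+1.5²) = 8.030 m
R = A/P = 6.418/8.030 = 0.7992 m
Q = (1/n)·A·R^(2/3)·S^(1/2) = (1/0.015) × 6.418 × 0.7992^(2/3) × 0.00037^(1/2) = 7.088 m³/s

7.09 m³/s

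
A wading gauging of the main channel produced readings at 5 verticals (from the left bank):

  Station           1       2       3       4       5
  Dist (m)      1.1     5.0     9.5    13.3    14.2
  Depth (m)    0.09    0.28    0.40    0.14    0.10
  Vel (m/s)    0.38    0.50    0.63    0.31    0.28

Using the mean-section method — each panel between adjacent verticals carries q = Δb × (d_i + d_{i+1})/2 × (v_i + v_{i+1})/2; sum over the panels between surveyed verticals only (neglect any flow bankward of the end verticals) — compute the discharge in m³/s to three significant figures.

1.70 m³/s

Panel 1-2: Δb = 3.9 m, d̄ = (0.09+0.28)/2 = 0.185, v̄ = (0.38+0.50)/2 = 0.44 → q = 3.9×0.185×0.44 = 0.3175 m³/s
Panel 2-3: Δb = 4.5 m, d̄ = (0.28+0.40)/2 = 0.34, v̄ = (0.50+0.63)/2 = 0.565 → q = 4.5×0.34×0.565 = 0.8645 m³/s
Panel 3-4: Δb = 3.8 m, d̄ = (0.40+0.14)/2 = 0.27, v̄ = (0.63+0.31)/2 = 0.47 → q = 3.8×0.27×0.47 = 0.4822 m³/s
Panel 4-5: Δb = 0.9 m, d̄ = (0.14+0.10)/2 = 0.12, v̄ = (0.31+0.28)/2 = 0.295 → q = 0.9×0.12×0.295 = 0.03186 m³/s
Q = Σ q = 1.696 m³/s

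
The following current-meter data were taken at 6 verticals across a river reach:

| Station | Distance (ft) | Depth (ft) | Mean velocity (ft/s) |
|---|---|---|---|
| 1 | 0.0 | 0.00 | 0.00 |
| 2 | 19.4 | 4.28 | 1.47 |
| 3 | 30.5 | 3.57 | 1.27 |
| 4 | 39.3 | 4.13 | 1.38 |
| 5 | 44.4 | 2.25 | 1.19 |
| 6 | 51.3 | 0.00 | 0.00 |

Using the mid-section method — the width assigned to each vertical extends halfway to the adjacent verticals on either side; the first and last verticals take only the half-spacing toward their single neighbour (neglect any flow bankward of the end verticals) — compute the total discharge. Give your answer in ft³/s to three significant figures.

w_2 = (30.5 − 0.0)/2 = 15.25 ft; q_2 = 1.47 × 4.28 × 15.25 = 95.95 ft³/s
w_3 = (39.3 − 19.4)/2 = 9.95 ft; q_3 = 1.27 × 3.57 × 9.95 = 45.11 ft³/s
w_4 = (44.4 − 30.5)/2 = 6.95 ft; q_4 = 1.38 × 4.13 × 6.95 = 39.61 ft³/s
w_5 = (51.3 − 39.3)/2 = 6 ft; q_5 = 1.19 × 2.25 × 6 = 16.07 ft³/s
Stations 1, 6 contribute zero (depth or velocity is 0).
Q = Σ qᵢ = 196.7 ft³/s

197 ft³/s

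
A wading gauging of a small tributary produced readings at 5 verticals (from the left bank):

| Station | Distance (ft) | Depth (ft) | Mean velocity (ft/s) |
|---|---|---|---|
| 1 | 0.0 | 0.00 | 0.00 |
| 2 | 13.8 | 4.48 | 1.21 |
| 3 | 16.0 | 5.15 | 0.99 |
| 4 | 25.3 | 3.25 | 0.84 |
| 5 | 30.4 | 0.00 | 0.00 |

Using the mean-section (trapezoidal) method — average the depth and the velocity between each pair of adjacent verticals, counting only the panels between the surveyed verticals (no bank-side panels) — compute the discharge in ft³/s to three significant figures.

Panel 1-2: Δb = 13.8 ft, d̄ = (0.00+4.48)/2 = 2.24, v̄ = (0.00+1.21)/2 = 0.605 → q = 13.8×2.24×0.605 = 18.70 ft³/s
Panel 2-3: Δb = 2.2 ft, d̄ = (4.48+5.15)/2 = 4.815, v̄ = (1.21+0.99)/2 = 1.1 → q = 2.2×4.815×1.1 = 11.65 ft³/s
Panel 3-4: Δb = 9.3 ft, d̄ = (5.15+3.25)/2 = 4.2, v̄ = (0.99+0.84)/2 = 0.915 → q = 9.3×4.2×0.915 = 35.74 ft³/s
Panel 4-5: Δb = 5.1 ft, d̄ = (3.25+0.00)/2 = 1.625, v̄ = (0.84+0.00)/2 = 0.42 → q = 5.1×1.625×0.42 = 3.481 ft³/s
Q = Σ q = 69.57 ft³/s

69.6 ft³/s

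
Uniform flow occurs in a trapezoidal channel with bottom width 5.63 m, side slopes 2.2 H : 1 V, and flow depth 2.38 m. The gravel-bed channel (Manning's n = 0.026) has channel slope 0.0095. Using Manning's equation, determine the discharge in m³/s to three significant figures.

128 m³/s

A = (b + z·y)·y = (5.63 + 2.2×2.38)×2.38 = 25.86 m²
P = b + 2y√(1+z²) = 5.63 + 2×2.38×√(1+2.2²) = 17.13 m
R = A/P = 25.86/17.13 = 1.509 m
Q = (1/n)·A·R^(2/3)·S^(1/2) = (1/0.026) × 25.86 × 1.509^(2/3) × 0.0095^(1/2) = 127.6 m³/s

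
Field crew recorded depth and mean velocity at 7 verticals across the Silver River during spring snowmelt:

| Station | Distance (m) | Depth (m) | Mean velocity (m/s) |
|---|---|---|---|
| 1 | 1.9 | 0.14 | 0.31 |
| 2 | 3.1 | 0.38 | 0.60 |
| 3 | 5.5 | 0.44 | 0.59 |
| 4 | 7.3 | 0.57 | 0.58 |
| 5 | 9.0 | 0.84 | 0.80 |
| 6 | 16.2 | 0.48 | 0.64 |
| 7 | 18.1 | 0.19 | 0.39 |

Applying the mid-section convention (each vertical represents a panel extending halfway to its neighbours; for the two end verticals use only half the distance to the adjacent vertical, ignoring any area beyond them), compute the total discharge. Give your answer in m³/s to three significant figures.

6.02 m³/s

w_1 = (3.1 − 1.9)/2 = 0.6 m; q_1 = 0.31 × 0.14 × 0.6 = 0.02604 m³/s
w_2 = (5.5 − 1.9)/2 = 1.8 m; q_2 = 0.60 × 0.38 × 1.8 = 0.4104 m³/s
w_3 = (7.3 − 3.1)/2 = 2.1 m; q_3 = 0.59 × 0.44 × 2.1 = 0.5452 m³/s
w_4 = (9.0 − 5.5)/2 = 1.75 m; q_4 = 0.58 × 0.57 × 1.75 = 0.5786 m³/s
w_5 = (16.2 − 7.3)/2 = 4.45 m; q_5 = 0.80 × 0.84 × 4.45 = 2.990 m³/s
w_6 = (18.1 − 9.0)/2 = 4.55 m; q_6 = 0.64 × 0.48 × 4.55 = 1.398 m³/s
w_7 = (18.1 − 16.2)/2 = 0.95 m; q_7 = 0.39 × 0.19 × 0.95 = 0.07040 m³/s
Q = Σ qᵢ = 6.019 m³/s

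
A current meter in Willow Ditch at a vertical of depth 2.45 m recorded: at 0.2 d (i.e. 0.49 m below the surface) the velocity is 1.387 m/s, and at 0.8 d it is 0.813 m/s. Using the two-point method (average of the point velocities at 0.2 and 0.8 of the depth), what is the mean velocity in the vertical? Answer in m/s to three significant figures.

v̄ = (1.387 + 0.813) / 2 = 1.100 m/s

1.10 m/s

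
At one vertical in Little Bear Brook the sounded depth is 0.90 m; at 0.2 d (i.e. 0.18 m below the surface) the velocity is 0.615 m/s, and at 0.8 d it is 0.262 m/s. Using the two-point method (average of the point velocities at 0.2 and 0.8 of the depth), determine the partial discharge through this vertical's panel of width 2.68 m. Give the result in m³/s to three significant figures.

1.06 m³/s

v̄ = (0.615 + 0.262) / 2 = 0.4385 m/s
q = v̄ × d × w = 0.4385 × 0.90 × 2.68 = 1.058 m³/s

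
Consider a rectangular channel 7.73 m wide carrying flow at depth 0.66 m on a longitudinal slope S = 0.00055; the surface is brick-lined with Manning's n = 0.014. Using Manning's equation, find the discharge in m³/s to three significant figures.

A = b·y = 7.73 × 0.66 = 5.102 m²
P = b + 2y = 7.73 + 2×0.66 = 9.050 m
R = A/P = 5.102/9.050 = 0.5637 m
Q = (1/n)·A·R^(2/3)·S^(1/2) = (1/0.014) × 5.102 × 0.5637^(2/3) × 0.00055^(1/2) = 5.832 m³/s

5.83 m³/s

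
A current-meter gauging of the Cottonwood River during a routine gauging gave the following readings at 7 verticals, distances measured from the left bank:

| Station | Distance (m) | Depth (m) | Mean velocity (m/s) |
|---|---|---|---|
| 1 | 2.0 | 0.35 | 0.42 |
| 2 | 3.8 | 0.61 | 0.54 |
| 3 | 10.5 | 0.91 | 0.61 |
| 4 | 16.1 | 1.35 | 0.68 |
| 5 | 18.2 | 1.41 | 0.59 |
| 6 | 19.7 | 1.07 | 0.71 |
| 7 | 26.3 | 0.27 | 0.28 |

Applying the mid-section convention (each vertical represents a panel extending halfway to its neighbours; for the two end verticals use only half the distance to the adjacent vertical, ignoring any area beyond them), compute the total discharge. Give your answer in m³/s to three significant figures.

13.3 m³/s

w_1 = (3.8 − 2.0)/2 = 0.9 m; q_1 = 0.42 × 0.35 × 0.9 = 0.1323 m³/s
w_2 = (10.5 − 2.0)/2 = 4.25 m; q_2 = 0.54 × 0.61 × 4.25 = 1.400 m³/s
w_3 = (16.1 − 3.8)/2 = 6.15 m; q_3 = 0.61 × 0.91 × 6.15 = 3.414 m³/s
w_4 = (18.2 − 10.5)/2 = 3.85 m; q_4 = 0.68 × 1.35 × 3.85 = 3.534 m³/s
w_5 = (19.7 − 16.1)/2 = 1.8 m; q_5 = 0.59 × 1.41 × 1.8 = 1.497 m³/s
w_6 = (26.3 − 18.2)/2 = 4.05 m; q_6 = 0.71 × 1.07 × 4.05 = 3.077 m³/s
w_7 = (26.3 − 19.7)/2 = 3.3 m; q_7 = 0.28 × 0.27 × 3.3 = 0.2495 m³/s
Q = Σ qᵢ = 13.30 m³/s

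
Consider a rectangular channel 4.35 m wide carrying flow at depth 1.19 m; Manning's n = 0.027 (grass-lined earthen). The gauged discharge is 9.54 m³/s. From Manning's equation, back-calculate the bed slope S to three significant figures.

A = b·y = 4.35 × 1.19 = 5.177 m²
P = b + 2y = 4.35 + 2×1.19 = 6.730 m
R = A/P = 5.177/6.730 = 0.7692 m
S = (Q·n / (1·A·R^(2/3)))² = (9.54×0.027 / (1×5.177×0.8395))² = 0.003513

0.00351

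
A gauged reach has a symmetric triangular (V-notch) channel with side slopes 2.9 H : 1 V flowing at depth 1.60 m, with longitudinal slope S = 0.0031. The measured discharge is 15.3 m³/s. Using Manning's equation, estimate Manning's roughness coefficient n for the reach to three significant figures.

0.0224

A = z·y² = 2.9×1.60² = 7.424 m²
P = 2y√(1+z²) = 2×1.60×√(1+2.9²) = 9.816 m
R = A/P = 7.424/9.816 = 0.7563 m
n = (1/Q)·A·R^(2/3)·S^(1/2) = (1/15.3) × 7.424 × 0.8301 × 0.05568 = 0.02243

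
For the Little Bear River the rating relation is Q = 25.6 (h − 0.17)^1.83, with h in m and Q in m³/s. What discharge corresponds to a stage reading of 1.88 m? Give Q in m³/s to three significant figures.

Q = 25.6 × (1.88 − 0.17)^1.83 = 25.6 × 1.71^1.83 = 68.33 m³/s

68.3 m³/s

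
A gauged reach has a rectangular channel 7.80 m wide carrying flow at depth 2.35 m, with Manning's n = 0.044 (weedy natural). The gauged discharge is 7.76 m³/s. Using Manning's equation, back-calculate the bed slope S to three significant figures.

A = b·y = 7.80 × 2.35 = 18.33 m²
P = b + 2y = 7.80 + 2×2.35 = 12.50 m
R = A/P = 18.33/12.50 = 1.466 m
S = (Q·n / (1·A·R^(2/3)))² = (7.76×0.044 / (1×18.33×1.291))² = 0.0002083

0.000208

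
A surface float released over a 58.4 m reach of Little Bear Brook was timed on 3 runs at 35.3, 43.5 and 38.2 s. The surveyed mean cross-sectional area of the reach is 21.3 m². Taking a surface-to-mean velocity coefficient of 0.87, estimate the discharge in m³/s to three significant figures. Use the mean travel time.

t̄ = (35.3 + 43.5 + 38.2) / 3 = 39 s
v_surface = L / t̄ = 58.4 / 39 = 1.497 m/s
v_mean = 0.87 × 1.497 = 1.303 m/s
Q = A × v_mean = 21.3 × 1.303 = 27.75 m³/s

27.7 m³/s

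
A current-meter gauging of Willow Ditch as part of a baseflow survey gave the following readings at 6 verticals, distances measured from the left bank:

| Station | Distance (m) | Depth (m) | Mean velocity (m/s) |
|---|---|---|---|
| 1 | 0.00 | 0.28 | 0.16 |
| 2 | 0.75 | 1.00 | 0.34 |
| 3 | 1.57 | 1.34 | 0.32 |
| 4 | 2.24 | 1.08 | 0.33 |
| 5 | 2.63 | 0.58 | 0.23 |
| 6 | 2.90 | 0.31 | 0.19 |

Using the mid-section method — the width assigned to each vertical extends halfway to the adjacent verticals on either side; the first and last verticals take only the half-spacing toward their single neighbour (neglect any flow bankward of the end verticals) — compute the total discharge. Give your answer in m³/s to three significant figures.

w_1 = (0.75 − 0.00)/2 = 0.375 m; q_1 = 0.16 × 0.28 × 0.375 = 0.01680 m³/s
w_2 = (1.57 − 0.00)/2 = 0.785 m; q_2 = 0.34 × 1.00 × 0.785 = 0.2669 m³/s
w_3 = (2.24 − 0.75)/2 = 0.745 m; q_3 = 0.32 × 1.34 × 0.745 = 0.3195 m³/s
w_4 = (2.63 − 1.57)/2 = 0.53 m; q_4 = 0.33 × 1.08 × 0.53 = 0.1889 m³/s
w_5 = (2.90 − 2.24)/2 = 0.33 m; q_5 = 0.23 × 0.58 × 0.33 = 0.04402 m³/s
w_6 = (2.90 − 2.63)/2 = 0.135 m; q_6 = 0.19 × 0.31 × 0.135 = 0.007952 m³/s
Q = Σ qᵢ = 0.8440 m³/s

0.844 m³/s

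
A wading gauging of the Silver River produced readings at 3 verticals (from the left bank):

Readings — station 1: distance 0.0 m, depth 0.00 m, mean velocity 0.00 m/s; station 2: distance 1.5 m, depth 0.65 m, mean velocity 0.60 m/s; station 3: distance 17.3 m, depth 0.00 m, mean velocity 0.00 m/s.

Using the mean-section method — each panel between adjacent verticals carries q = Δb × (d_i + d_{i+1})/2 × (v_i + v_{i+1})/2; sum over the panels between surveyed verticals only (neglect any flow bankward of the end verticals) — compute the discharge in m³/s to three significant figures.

1.69 m³/s

Panel 1-2: Δb = 1.5 m, d̄ = (0.00+0.65)/2 = 0.325, v̄ = (0.00+0.60)/2 = 0.3 → q = 1.5×0.325×0.3 = 0.1463 m³/s
Panel 2-3: Δb = 15.8 m, d̄ = (0.65+0.00)/2 = 0.325, v̄ = (0.60+0.00)/2 = 0.3 → q = 15.8×0.325×0.3 = 1.541 m³/s
Q = Σ q = 1.687 m³/s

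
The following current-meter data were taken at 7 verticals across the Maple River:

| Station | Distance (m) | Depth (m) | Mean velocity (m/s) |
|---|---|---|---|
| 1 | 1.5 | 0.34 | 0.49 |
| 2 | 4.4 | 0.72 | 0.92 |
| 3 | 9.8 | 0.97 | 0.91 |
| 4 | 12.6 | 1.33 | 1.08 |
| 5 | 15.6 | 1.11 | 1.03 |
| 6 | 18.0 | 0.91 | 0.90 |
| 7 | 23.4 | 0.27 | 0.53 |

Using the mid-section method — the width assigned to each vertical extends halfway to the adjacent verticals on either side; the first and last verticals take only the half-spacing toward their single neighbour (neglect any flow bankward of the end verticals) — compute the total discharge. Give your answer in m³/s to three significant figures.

w_1 = (4.4 − 1.5)/2 = 1.45 m; q_1 = 0.49 × 0.34 × 1.45 = 0.2416 m³/s
w_2 = (9.8 − 1.5)/2 = 4.15 m; q_2 = 0.92 × 0.72 × 4.15 = 2.749 m³/s
w_3 = (12.6 − 4.4)/2 = 4.1 m; q_3 = 0.91 × 0.97 × 4.1 = 3.619 m³/s
w_4 = (15.6 − 9.8)/2 = 2.9 m; q_4 = 1.08 × 1.33 × 2.9 = 4.166 m³/s
w_5 = (18.0 − 12.6)/2 = 2.7 m; q_5 = 1.03 × 1.11 × 2.7 = 3.087 m³/s
w_6 = (23.4 − 15.6)/2 = 3.9 m; q_6 = 0.90 × 0.91 × 3.9 = 3.194 m³/s
w_7 = (23.4 − 18.0)/2 = 2.7 m; q_7 = 0.53 × 0.27 × 2.7 = 0.3864 m³/s
Q = Σ qᵢ = 17.44 m³/s

17.4 m³/s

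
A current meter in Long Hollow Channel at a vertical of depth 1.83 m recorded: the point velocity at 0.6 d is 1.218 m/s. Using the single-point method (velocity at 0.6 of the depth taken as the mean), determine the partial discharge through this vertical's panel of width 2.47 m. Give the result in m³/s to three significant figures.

5.51 m³/s

v̄ = v₀.₆ = 1.218 m/s
q = v̄ × d × w = 1.218 × 1.83 × 2.47 = 5.505 m³/s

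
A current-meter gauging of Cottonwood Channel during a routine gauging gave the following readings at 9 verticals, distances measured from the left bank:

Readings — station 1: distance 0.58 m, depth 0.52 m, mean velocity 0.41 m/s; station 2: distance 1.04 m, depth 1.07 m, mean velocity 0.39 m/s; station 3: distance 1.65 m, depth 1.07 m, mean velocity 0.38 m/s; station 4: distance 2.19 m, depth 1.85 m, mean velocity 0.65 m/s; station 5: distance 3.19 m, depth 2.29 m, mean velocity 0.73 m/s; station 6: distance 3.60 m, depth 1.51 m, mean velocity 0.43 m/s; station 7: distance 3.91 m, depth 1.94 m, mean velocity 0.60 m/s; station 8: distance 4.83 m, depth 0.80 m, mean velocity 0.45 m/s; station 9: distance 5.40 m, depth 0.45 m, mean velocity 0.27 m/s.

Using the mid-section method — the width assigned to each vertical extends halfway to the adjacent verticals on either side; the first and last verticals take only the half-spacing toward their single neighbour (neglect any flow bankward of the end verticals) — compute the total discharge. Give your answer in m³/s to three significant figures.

w_1 = (1.04 − 0.58)/2 = 0.23 m; q_1 = 0.41 × 0.52 × 0.23 = 0.04904 m³/s
w_2 = (1.65 − 0.58)/2 = 0.535 m; q_2 = 0.39 × 1.07 × 0.535 = 0.2233 m³/s
w_3 = (2.19 − 1.04)/2 = 0.575 m; q_3 = 0.38 × 1.07 × 0.575 = 0.2338 m³/s
w_4 = (3.19 − 1.65)/2 = 0.77 m; q_4 = 0.65 × 1.85 × 0.77 = 0.9259 m³/s
w_5 = (3.60 − 2.19)/2 = 0.705 m; q_5 = 0.73 × 2.29 × 0.705 = 1.179 m³/s
w_6 = (3.91 − 3.19)/2 = 0.36 m; q_6 = 0.43 × 1.51 × 0.36 = 0.2337 m³/s
w_7 = (4.83 − 3.60)/2 = 0.615 m; q_7 = 0.60 × 1.94 × 0.615 = 0.7159 m³/s
w_8 = (5.40 − 3.91)/2 = 0.745 m; q_8 = 0.45 × 0.80 × 0.745 = 0.2682 m³/s
w_9 = (5.40 − 4.83)/2 = 0.285 m; q_9 = 0.27 × 0.45 × 0.285 = 0.03463 m³/s
Q = Σ qᵢ = 3.863 m³/s

3.86 m³/s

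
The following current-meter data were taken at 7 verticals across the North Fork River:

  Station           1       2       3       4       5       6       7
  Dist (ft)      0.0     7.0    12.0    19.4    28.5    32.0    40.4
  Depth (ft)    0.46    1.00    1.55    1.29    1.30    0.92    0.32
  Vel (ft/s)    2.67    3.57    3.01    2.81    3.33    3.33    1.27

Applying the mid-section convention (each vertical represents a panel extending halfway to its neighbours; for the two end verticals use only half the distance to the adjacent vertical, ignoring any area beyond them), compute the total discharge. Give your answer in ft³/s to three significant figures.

132 ft³/s

w_1 = (7.0 − 0.0)/2 = 3.5 ft; q_1 = 2.67 × 0.46 × 3.5 = 4.299 ft³/s
w_2 = (12.0 − 0.0)/2 = 6 ft; q_2 = 3.57 × 1.00 × 6 = 21.42 ft³/s
w_3 = (19.4 − 7.0)/2 = 6.2 ft; q_3 = 3.01 × 1.55 × 6.2 = 28.93 ft³/s
w_4 = (28.5 − 12.0)/2 = 8.25 ft; q_4 = 2.81 × 1.29 × 8.25 = 29.91 ft³/s
w_5 = (32.0 − 19.4)/2 = 6.3 ft; q_5 = 3.33 × 1.30 × 6.3 = 27.27 ft³/s
w_6 = (40.4 − 28.5)/2 = 5.95 ft; q_6 = 3.33 × 0.92 × 5.95 = 18.23 ft³/s
w_7 = (40.4 − 32.0)/2 = 4.2 ft; q_7 = 1.27 × 0.32 × 4.2 = 1.707 ft³/s
Q = Σ qᵢ = 131.8 ft³/s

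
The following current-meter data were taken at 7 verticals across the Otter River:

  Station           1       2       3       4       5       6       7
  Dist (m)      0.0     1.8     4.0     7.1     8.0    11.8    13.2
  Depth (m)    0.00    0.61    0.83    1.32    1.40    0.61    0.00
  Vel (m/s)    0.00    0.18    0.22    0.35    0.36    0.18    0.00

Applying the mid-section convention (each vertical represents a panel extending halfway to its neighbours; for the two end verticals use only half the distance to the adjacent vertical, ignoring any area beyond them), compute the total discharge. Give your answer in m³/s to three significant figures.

w_2 = (4.0 − 0.0)/2 = 2 m; q_2 = 0.18 × 0.61 × 2 = 0.2196 m³/s
w_3 = (7.1 − 1.8)/2 = 2.65 m; q_3 = 0.22 × 0.83 × 2.65 = 0.4839 m³/s
w_4 = (8.0 − 4.0)/2 = 2 m; q_4 = 0.35 × 1.32 × 2 = 0.9240 m³/s
w_5 = (11.8 − 7.1)/2 = 2.35 m; q_5 = 0.36 × 1.40 × 2.35 = 1.184 m³/s
w_6 = (13.2 − 8.0)/2 = 2.6 m; q_6 = 0.18 × 0.61 × 2.6 = 0.2855 m³/s
Stations 1, 7 contribute zero (depth or velocity is 0).
Q = Σ qᵢ = 3.097 m³/s

3.10 m³/s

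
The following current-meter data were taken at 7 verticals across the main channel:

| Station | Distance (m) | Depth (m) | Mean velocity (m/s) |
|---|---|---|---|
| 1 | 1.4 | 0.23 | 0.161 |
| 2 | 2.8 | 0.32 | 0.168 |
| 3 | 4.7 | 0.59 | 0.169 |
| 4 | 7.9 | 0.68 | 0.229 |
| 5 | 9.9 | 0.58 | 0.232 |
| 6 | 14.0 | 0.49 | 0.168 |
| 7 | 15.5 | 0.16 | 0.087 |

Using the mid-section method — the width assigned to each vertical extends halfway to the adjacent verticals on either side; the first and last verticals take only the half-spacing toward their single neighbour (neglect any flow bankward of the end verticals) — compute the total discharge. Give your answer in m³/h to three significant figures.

w_1 = (2.8 − 1.4)/2 = 0.7 m; q_1 = 0.161 × 0.23 × 0.7 = 0.02592 m³/s
w_2 = (4.7 − 1.4)/2 = 1.65 m; q_2 = 0.168 × 0.32 × 1.65 = 0.08870 m³/s
w_3 = (7.9 − 2.8)/2 = 2.55 m; q_3 = 0.169 × 0.59 × 2.55 = 0.2543 m³/s
w_4 = (9.9 − 4.7)/2 = 2.6 m; q_4 = 0.229 × 0.68 × 2.6 = 0.4049 m³/s
w_5 = (14.0 − 7.9)/2 = 3.05 m; q_5 = 0.232 × 0.58 × 3.05 = 0.4104 m³/s
w_6 = (15.5 − 9.9)/2 = 2.8 m; q_6 = 0.168 × 0.49 × 2.8 = 0.2305 m³/s
w_7 = (15.5 − 14.0)/2 = 0.75 m; q_7 = 0.087 × 0.16 × 0.75 = 0.01044 m³/s
Q = Σ qᵢ = 1.425 m³/s
= 1.425 × 3600 = 5130 m³/h

5130 m³/h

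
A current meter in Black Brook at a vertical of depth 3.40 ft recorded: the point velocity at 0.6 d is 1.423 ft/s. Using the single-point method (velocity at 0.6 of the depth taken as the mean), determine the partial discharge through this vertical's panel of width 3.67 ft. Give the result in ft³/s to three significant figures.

17.8 ft³/s

v̄ = v₀.₆ = 1.423 ft/s
q = v̄ × d × w = 1.423 × 3.40 × 3.67 = 17.76 ft³/s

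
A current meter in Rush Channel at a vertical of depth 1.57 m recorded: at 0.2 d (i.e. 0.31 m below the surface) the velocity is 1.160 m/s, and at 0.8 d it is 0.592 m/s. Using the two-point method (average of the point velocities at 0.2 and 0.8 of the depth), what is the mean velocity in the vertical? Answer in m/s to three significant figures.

v̄ = (1.160 + 0.592) / 2 = 0.8760 m/s

0.876 m/s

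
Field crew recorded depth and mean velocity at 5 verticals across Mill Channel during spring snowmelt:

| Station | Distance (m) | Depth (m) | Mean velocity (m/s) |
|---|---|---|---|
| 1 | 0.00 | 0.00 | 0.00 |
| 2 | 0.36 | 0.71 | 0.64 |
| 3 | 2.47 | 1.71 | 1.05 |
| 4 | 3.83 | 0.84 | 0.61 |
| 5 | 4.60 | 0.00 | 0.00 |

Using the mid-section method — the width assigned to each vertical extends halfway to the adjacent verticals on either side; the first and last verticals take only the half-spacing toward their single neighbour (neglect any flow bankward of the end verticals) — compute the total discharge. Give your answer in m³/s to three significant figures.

w_2 = (2.47 − 0.00)/2 = 1.235 m; q_2 = 0.64 × 0.71 × 1.235 = 0.5612 m³/s
w_3 = (3.83 − 0.36)/2 = 1.735 m; q_3 = 1.05 × 1.71 × 1.735 = 3.115 m³/s
w_4 = (4.60 − 2.47)/2 = 1.065 m; q_4 = 0.61 × 0.84 × 1.065 = 0.5457 m³/s
Stations 1, 5 contribute zero (depth or velocity is 0).
Q = Σ qᵢ = 4.222 m³/s

4.22 m³/s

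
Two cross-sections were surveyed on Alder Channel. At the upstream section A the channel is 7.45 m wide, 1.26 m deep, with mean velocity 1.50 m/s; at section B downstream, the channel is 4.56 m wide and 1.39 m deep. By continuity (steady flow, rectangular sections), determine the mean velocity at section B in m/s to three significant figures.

2.22 m/s

Q = A₁V₁ = (7.45×1.26) × 1.50 = 14.08 m³/s
A₂ = 4.56 × 1.39 = 6.338 m²
V₂ = Q/A₂ = 14.08/6.338 = 2.221 m/s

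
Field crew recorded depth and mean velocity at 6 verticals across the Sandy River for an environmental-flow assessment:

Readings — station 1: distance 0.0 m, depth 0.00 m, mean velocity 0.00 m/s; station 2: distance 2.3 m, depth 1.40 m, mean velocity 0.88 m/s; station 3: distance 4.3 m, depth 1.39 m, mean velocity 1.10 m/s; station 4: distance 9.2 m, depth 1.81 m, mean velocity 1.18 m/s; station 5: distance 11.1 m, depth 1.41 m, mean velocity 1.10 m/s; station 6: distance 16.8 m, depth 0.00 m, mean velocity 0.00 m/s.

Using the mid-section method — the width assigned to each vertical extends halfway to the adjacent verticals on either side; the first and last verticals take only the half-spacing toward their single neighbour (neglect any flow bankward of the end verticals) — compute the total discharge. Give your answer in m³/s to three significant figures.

w_2 = (4.3 − 0.0)/2 = 2.15 m; q_2 = 0.88 × 1.40 × 2.15 = 2.649 m³/s
w_3 = (9.2 − 2.3)/2 = 3.45 m; q_3 = 1.10 × 1.39 × 3.45 = 5.275 m³/s
w_4 = (11.1 − 4.3)/2 = 3.4 m; q_4 = 1.18 × 1.81 × 3.4 = 7.262 m³/s
w_5 = (16.8 − 9.2)/2 = 3.8 m; q_5 = 1.10 × 1.41 × 3.8 = 5.894 m³/s
Stations 1, 6 contribute zero (depth or velocity is 0).
Q = Σ qᵢ = 21.08 m³/s

21.1 m³/s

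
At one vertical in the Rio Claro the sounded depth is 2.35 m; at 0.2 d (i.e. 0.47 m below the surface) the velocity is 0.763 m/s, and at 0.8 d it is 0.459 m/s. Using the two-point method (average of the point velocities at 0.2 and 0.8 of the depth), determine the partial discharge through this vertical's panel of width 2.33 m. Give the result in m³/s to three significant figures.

v̄ = (0.763 + 0.459) / 2 = 0.6110 m/s
q = v̄ × d × w = 0.6110 × 2.35 × 2.33 = 3.346 m³/s

3.35 m³/s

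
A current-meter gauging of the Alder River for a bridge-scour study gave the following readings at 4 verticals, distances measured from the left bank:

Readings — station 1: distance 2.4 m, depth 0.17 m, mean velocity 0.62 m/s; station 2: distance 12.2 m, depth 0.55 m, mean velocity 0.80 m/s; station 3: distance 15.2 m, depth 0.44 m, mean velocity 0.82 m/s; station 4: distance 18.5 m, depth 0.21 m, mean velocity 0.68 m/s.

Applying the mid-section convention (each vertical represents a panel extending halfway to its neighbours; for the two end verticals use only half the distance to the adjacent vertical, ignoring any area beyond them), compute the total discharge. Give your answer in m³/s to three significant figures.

w_1 = (12.2 − 2.4)/2 = 4.9 m; q_1 = 0.62 × 0.17 × 4.9 = 0.5165 m³/s
w_2 = (15.2 − 2.4)/2 = 6.4 m; q_2 = 0.80 × 0.55 × 6.4 = 2.816 m³/s
w_3 = (18.5 − 12.2)/2 = 3.15 m; q_3 = 0.82 × 0.44 × 3.15 = 1.137 m³/s
w_4 = (18.5 − 15.2)/2 = 1.65 m; q_4 = 0.68 × 0.21 × 1.65 = 0.2356 m³/s
Q = Σ qᵢ = 4.705 m³/s

4.70 m³/s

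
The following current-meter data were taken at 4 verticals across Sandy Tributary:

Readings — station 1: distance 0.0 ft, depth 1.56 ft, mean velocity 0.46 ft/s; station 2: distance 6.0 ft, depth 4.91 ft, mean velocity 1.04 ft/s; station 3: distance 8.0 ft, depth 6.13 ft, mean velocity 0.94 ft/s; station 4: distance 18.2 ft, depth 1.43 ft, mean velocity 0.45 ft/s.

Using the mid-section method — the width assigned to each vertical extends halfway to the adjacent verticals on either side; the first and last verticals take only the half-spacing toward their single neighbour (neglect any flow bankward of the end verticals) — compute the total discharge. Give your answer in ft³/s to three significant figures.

w_1 = (6.0 − 0.0)/2 = 3 ft; q_1 = 0.46 × 1.56 × 3 = 2.153 ft³/s
w_2 = (8.0 − 0.0)/2 = 4 ft; q_2 = 1.04 × 4.91 × 4 = 20.43 ft³/s
w_3 = (18.2 − 6.0)/2 = 6.1 ft; q_3 = 0.94 × 6.13 × 6.1 = 35.15 ft³/s
w_4 = (18.2 − 8.0)/2 = 5.1 ft; q_4 = 0.45 × 1.43 × 5.1 = 3.282 ft³/s
Q = Σ qᵢ = 61.01 ft³/s

61.0 ft³/s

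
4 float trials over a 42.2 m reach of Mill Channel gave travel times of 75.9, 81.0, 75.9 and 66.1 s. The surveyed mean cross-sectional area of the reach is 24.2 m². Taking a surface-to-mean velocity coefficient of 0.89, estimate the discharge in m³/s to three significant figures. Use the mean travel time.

12.2 m³/s

t̄ = (75.9 + 81.0 + 75.9 + 66.1) / 4 = 74.725 s
v_surface = L / t̄ = 42.2 / 74.725 = 0.5647 m/s
v_mean = 0.89 × 0.5647 = 0.5026 m/s
Q = A × v_mean = 24.2 × 0.5026 = 12.16 m³/s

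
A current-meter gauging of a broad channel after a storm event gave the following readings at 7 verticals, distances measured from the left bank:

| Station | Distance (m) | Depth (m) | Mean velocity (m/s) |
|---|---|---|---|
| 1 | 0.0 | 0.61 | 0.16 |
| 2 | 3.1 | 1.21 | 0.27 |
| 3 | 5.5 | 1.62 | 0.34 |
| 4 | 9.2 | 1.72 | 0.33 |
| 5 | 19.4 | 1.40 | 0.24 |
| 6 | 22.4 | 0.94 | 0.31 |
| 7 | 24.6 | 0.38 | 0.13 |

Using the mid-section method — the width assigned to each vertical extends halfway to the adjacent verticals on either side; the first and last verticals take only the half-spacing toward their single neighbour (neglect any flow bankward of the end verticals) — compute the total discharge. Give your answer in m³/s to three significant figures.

w_1 = (3.1 − 0.0)/2 = 1.55 m; q_1 = 0.16 × 0.61 × 1.55 = 0.1513 m³/s
w_2 = (5.5 − 0.0)/2 = 2.75 m; q_2 = 0.27 × 1.21 × 2.75 = 0.8984 m³/s
w_3 = (9.2 − 3.1)/2 = 3.05 m; q_3 = 0.34 × 1.62 × 3.05 = 1.680 m³/s
w_4 = (19.4 − 5.5)/2 = 6.95 m; q_4 = 0.33 × 1.72 × 6.95 = 3.945 m³/s
w_5 = (22.4 − 9.2)/2 = 6.6 m; q_5 = 0.24 × 1.40 × 6.6 = 2.218 m³/s
w_6 = (24.6 − 19.4)/2 = 2.6 m; q_6 = 0.31 × 0.94 × 2.6 = 0.7576 m³/s
w_7 = (24.6 − 22.4)/2 = 1.1 m; q_7 = 0.13 × 0.38 × 1.1 = 0.05434 m³/s
Q = Σ qᵢ = 9.704 m³/s

9.70 m³/s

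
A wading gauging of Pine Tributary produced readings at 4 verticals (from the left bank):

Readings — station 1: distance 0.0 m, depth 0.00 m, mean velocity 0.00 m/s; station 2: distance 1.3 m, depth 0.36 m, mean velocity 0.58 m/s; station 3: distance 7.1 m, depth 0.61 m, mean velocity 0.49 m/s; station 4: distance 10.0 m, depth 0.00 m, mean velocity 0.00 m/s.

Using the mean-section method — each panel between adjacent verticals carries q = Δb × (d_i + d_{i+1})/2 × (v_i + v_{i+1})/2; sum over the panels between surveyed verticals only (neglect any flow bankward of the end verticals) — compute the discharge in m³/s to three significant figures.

1.79 m³/s

Panel 1-2: Δb = 1.3 m, d̄ = (0.00+0.36)/2 = 0.18, v̄ = (0.00+0.58)/2 = 0.29 → q = 1.3×0.18×0.29 = 0.06786 m³/s
Panel 2-3: Δb = 5.8 m, d̄ = (0.36+0.61)/2 = 0.485, v̄ = (0.58+0.49)/2 = 0.535 → q = 5.8×0.485×0.535 = 1.505 m³/s
Panel 3-4: Δb = 2.9 m, d̄ = (0.61+0.00)/2 = 0.305, v̄ = (0.49+0.00)/2 = 0.245 → q = 2.9×0.305×0.245 = 0.2167 m³/s
Q = Σ q = 1.790 m³/s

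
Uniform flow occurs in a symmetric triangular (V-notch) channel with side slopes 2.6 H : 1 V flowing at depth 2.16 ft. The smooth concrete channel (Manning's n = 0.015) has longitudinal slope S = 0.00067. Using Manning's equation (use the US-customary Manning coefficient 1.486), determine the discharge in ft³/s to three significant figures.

A = z·y² = 2.6×2.16² = 12.13 ft²
P = 2y√(1+z²) = 2×2.16×√(1+2.6²) = 12.03 ft
R = A/P = 12.13/12.03 = 1.008 ft
Q = (1.486/n)·A·R^(2/3)·S^(1/2) = (1.486/0.015) × 12.13 × 1.008^(2/3) × 0.00067^(1/2) = 31.27 ft³/s

31.3 ft³/s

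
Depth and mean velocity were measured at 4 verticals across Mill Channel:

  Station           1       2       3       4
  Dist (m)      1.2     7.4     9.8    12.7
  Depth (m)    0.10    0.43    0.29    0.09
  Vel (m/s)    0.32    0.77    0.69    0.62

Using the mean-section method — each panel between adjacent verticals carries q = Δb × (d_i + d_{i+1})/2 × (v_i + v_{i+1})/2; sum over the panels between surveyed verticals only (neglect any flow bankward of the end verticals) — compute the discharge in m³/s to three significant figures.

1.89 m³/s

Panel 1-2: Δb = 6.2 m, d̄ = (0.10+0.43)/2 = 0.265, v̄ = (0.32+0.77)/2 = 0.545 → q = 6.2×0.265×0.545 = 0.8954 m³/s
Panel 2-3: Δb = 2.4 m, d̄ = (0.43+0.29)/2 = 0.36, v̄ = (0.77+0.69)/2 = 0.73 → q = 2.4×0.36×0.73 = 0.6307 m³/s
Panel 3-4: Δb = 2.9 m, d̄ = (0.29+0.09)/2 = 0.19, v̄ = (0.69+0.62)/2 = 0.655 → q = 2.9×0.19×0.655 = 0.3609 m³/s
Q = Σ q = 1.887 m³/s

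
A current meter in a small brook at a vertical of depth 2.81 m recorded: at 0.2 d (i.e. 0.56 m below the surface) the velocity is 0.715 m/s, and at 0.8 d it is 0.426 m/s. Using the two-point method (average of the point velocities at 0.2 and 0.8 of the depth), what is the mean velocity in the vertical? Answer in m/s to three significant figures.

0.571 m/s

v̄ = (0.715 + 0.426) / 2 = 0.5705 m/s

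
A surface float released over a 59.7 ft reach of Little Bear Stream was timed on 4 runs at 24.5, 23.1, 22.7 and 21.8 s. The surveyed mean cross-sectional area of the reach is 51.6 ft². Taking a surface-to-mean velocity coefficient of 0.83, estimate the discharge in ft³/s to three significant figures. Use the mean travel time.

111 ft³/s

t̄ = (24.5 + 23.1 + 22.7 + 21.8) / 4 = 23.025 s
v_surface = L / t̄ = 59.7 / 23.025 = 2.593 ft/s
v_mean = 0.83 × 2.593 = 2.152 ft/s
Q = A × v_mean = 51.6 × 2.152 = 111.0 ft³/s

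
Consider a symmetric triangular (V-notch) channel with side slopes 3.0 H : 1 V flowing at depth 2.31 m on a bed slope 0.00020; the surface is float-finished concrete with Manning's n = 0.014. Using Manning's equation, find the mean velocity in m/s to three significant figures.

1.07 m/s

A = z·y² = 3.0×2.31² = 16.01 m²
P = 2y√(1+z²) = 2×2.31×√(1+3.0²) = 14.61 m
R = A/P = 16.01/14.61 = 1.096 m
Q = (1/n)·A·R^(2/3)·S^(1/2) = (1/0.014) × 16.01 × 1.096^(2/3) × 0.00020^(1/2) = 17.19 m³/s
V = Q/A = 17.19/16.01 = 1.074 m/s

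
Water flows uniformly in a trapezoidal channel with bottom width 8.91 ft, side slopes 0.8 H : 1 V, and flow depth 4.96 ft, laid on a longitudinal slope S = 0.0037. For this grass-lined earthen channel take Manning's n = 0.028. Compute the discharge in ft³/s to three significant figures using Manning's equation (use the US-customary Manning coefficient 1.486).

A = (b + z·y)·y = (8.91 + 0.8×4.96)×4.96 = 63.87 ft²
P = b + 2y√(1+z²) = 8.91 + 2×4.96×√(1+0.8²) = 21.61 ft
R = A/P = 63.87/21.61 = 2.955 ft
Q = (1.486/n)·A·R^(2/3)·S^(1/2) = (1.486/0.028) × 63.87 × 2.955^(2/3) × 0.0037^(1/2) = 424.6 ft³/s

425 ft³/s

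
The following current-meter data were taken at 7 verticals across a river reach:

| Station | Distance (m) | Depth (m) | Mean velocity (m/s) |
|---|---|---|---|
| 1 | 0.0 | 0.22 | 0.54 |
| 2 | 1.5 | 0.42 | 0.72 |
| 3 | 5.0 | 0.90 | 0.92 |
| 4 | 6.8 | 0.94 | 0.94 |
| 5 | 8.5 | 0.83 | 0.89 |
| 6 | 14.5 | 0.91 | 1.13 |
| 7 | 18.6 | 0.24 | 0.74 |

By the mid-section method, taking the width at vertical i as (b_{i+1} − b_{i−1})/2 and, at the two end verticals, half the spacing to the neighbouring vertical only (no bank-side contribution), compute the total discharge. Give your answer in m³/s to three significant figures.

13.0 m³/s

w_1 = (1.5 − 0.0)/2 = 0.75 m; q_1 = 0.54 × 0.22 × 0.75 = 0.08910 m³/s
w_2 = (5.0 − 0.0)/2 = 2.5 m; q_2 = 0.72 × 0.42 × 2.5 = 0.7560 m³/s
w_3 = (6.8 − 1.5)/2 = 2.65 m; q_3 = 0.92 × 0.90 × 2.65 = 2.194 m³/s
w_4 = (8.5 − 5.0)/2 = 1.75 m; q_4 = 0.94 × 0.94 × 1.75 = 1.546 m³/s
w_5 = (14.5 − 6.8)/2 = 3.85 m; q_5 = 0.89 × 0.83 × 3.85 = 2.844 m³/s
w_6 = (18.6 − 8.5)/2 = 5.05 m; q_6 = 1.13 × 0.91 × 5.05 = 5.193 m³/s
w_7 = (18.6 − 14.5)/2 = 2.05 m; q_7 = 0.74 × 0.24 × 2.05 = 0.3641 m³/s
Q = Σ qᵢ = 12.99 m³/s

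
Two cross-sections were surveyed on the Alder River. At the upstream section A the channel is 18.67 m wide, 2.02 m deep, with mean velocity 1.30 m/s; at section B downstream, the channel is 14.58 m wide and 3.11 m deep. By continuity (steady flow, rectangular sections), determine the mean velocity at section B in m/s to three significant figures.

1.08 m/s

Q = A₁V₁ = (18.67×2.02) × 1.30 = 49.03 m³/s
A₂ = 14.58 × 3.11 = 45.34 m²
V₂ = Q/A₂ = 49.03/45.34 = 1.081 m/s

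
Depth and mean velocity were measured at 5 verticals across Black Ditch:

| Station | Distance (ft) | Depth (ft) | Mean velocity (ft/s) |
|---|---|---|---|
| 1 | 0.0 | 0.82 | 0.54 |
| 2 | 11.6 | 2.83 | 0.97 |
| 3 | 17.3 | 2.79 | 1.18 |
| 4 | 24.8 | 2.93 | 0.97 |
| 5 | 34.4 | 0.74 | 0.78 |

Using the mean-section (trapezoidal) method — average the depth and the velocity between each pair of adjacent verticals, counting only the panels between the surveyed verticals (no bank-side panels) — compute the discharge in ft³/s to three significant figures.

71.7 ft³/s

Panel 1-2: Δb = 11.6 ft, d̄ = (0.82+2.83)/2 = 1.825, v̄ = (0.54+0.97)/2 = 0.755 → q = 11.6×1.825×0.755 = 15.98 ft³/s
Panel 2-3: Δb = 5.7 ft, d̄ = (2.83+2.79)/2 = 2.81, v̄ = (0.97+1.18)/2 = 1.075 → q = 5.7×2.81×1.075 = 17.22 ft³/s
Panel 3-4: Δb = 7.5 ft, d̄ = (2.79+2.93)/2 = 2.86, v̄ = (1.18+0.97)/2 = 1.075 → q = 7.5×2.86×1.075 = 23.06 ft³/s
Panel 4-5: Δb = 9.6 ft, d̄ = (2.93+0.74)/2 = 1.835, v̄ = (0.97+0.78)/2 = 0.875 → q = 9.6×1.835×0.875 = 15.41 ft³/s
Q = Σ q = 71.67 ft³/s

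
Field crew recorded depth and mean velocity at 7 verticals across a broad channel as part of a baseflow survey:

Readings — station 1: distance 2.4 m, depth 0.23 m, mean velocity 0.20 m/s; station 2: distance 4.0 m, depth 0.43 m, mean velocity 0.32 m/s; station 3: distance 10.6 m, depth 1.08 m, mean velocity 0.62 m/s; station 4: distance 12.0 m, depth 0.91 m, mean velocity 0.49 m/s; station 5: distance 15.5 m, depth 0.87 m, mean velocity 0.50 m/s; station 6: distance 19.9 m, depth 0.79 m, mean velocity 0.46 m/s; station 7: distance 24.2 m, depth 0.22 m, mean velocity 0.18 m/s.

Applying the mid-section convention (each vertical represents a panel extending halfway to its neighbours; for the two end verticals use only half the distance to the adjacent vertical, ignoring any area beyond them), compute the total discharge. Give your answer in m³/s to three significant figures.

w_1 = (4.0 − 2.4)/2 = 0.8 m; q_1 = 0.20 × 0.23 × 0.8 = 0.03680 m³/s
w_2 = (10.6 − 2.4)/2 = 4.1 m; q_2 = 0.32 × 0.43 × 4.1 = 0.5642 m³/s
w_3 = (12.0 − 4.0)/2 = 4 m; q_3 = 0.62 × 1.08 × 4 = 2.678 m³/s
w_4 = (15.5 − 10.6)/2 = 2.45 m; q_4 = 0.49 × 0.91 × 2.45 = 1.092 m³/s
w_5 = (19.9 − 12.0)/2 = 3.95 m; q_5 = 0.50 × 0.87 × 3.95 = 1.718 m³/s
w_6 = (24.2 − 15.5)/2 = 4.35 m; q_6 = 0.46 × 0.79 × 4.35 = 1.581 m³/s
w_7 = (24.2 − 19.9)/2 = 2.15 m; q_7 = 0.18 × 0.22 × 2.15 = 0.08514 m³/s
Q = Σ qᵢ = 7.756 m³/s

7.76 m³/s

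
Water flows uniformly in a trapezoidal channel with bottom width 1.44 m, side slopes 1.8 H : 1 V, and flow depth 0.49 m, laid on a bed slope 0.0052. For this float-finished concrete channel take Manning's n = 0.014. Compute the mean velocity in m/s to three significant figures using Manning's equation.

A = (b + z·y)·y = (1.44 + 1.8×0.49)×0.49 = 1.138 m²
P = b + 2y√(1+z²) = 1.44 + 2×0.49×√(1+1.8²) = 3.458 m
R = A/P = 1.138/3.458 = 0.3290 m
Q = (1/n)·A·R^(2/3)·S^(1/2) = (1/0.014) × 1.138 × 0.3290^(2/3) × 0.0052^(1/2) = 2.793 m³/s
V = Q/A = 2.793/1.138 = 2.455 m/s

2.45 m/s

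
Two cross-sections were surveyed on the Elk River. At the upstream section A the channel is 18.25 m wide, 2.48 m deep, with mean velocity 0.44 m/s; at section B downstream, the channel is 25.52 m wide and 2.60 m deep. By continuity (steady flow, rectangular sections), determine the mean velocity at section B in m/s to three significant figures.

Q = A₁V₁ = (18.25×2.48) × 0.44 = 19.91 m³/s
A₂ = 25.52 × 2.60 = 66.35 m²
V₂ = Q/A₂ = 19.91/66.35 = 0.3001 m/s

0.300 m/s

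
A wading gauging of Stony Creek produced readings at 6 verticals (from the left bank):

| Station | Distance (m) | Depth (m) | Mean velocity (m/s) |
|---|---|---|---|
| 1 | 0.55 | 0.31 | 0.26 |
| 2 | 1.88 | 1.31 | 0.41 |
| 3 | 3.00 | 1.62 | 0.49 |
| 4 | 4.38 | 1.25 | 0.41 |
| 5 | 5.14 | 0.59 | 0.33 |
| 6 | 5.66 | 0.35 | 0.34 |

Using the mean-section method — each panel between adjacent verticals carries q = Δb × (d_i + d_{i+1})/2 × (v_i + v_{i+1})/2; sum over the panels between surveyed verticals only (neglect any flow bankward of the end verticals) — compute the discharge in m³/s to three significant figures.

Panel 1-2: Δb = 1.33 m, d̄ = (0.31+1.31)/2 = 0.81, v̄ = (0.26+0.41)/2 = 0.335 → q = 1.33×0.81×0.335 = 0.3609 m³/s
Panel 2-3: Δb = 1.12 m, d̄ = (1.31+1.62)/2 = 1.465, v̄ = (0.41+0.49)/2 = 0.45 → q = 1.12×1.465×0.45 = 0.7384 m³/s
Panel 3-4: Δb = 1.38 m, d̄ = (1.62+1.25)/2 = 1.435, v̄ = (0.49+0.41)/2 = 0.45 → q = 1.38×1.435×0.45 = 0.8911 m³/s
Panel 4-5: Δb = 0.76 m, d̄ = (1.25+0.59)/2 = 0.92, v̄ = (0.41+0.33)/2 = 0.37 → q = 0.76×0.92×0.37 = 0.2587 m³/s
Panel 5-6: Δb = 0.52 m, d̄ = (0.59+0.35)/2 = 0.47, v̄ = (0.33+0.34)/2 = 0.335 → q = 0.52×0.47×0.335 = 0.08187 m³/s
Q = Σ q = 2.331 m³/s

2.33 m³/s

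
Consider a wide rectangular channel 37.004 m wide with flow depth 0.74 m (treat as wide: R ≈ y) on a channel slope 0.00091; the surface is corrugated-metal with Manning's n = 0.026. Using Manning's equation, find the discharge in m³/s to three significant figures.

26.0 m³/s

A = b·y = 37.004 × 0.74 = 27.38 m²
Wide channel: R ≈ y = 0.74 m
Q = (1/n)·A·R^(2/3)·S^(1/2) = (1/0.026) × 27.38 × 0.7400^(2/3) × 0.00091^(1/2) = 25.99 m³/s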